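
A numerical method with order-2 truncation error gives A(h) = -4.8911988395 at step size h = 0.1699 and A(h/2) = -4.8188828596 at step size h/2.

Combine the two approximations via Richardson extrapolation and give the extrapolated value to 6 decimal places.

r = 2: numerator weight 4, denominator 3.
4*(-4.8188828596) = -19.2755314384; (-19.2755314384) − (-4.8911988395) = -14.3843325989
R = (-14.3843325989)/3 = -4.7947775330

-4.794778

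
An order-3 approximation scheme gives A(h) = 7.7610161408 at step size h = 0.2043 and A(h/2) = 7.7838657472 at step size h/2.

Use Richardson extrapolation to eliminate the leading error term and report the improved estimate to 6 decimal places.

7.787130

Leading term ∝ h^3; use weight 8 = 2^3.
Numerator 8·A(h/2) − A(h) = 8·7.7838657472 − 7.7610161408 = 54.5099098368
Divide by 2^3 − 1 = 7.
54.5099098368 ÷ 7 = 7.7871299767
Gap between inputs: 2.285e-02; correction applied: +0.0032642295.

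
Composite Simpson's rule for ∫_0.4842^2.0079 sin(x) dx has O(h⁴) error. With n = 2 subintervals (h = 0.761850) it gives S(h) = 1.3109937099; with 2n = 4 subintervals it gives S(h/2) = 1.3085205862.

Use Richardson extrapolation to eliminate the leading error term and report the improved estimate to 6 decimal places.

r = 4, so 2^r = 16.
Weighted: 20.9363293792 − 1.3109937099 = 19.6253356693
Denominator 16 − 1 = 15.
Result: 1.3083557113
Gap between inputs: 2.473e-03; correction applied: −0.0001648749.

1.308356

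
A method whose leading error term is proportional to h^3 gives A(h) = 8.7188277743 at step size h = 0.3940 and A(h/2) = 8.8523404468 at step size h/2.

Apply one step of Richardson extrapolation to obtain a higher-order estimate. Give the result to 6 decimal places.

8.871414

r = 3, so 2^r = 8.
A(h/2) − A(h) = 8.8523404468 − 8.7188277743 = 0.1335126725
Divide by 2^3 − 1 = 7: 0.1335126725/7 = 0.0190732389
R = A(h/2) + (A(h/2) − A(h))/7 = 8.8523404468 + 0.0190732389 = 8.8714136857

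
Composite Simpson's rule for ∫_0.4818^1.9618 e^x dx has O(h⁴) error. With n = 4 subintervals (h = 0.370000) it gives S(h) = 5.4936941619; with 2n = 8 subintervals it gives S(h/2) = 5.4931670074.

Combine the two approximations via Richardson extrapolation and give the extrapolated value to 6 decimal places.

Error is O(h^4); halving h shrinks it by 2^4 = 16.
Difference of the inputs: 5.4931670074 − 5.4936941619 = -0.0005271545
Divide by 2^4 − 1 = 15: (-0.0005271545)/15 = -0.0000351436
R = A(h/2) + (A(h/2) − A(h))/15 = 5.4931670074 − 0.0000351436 = 5.4931318638

5.493132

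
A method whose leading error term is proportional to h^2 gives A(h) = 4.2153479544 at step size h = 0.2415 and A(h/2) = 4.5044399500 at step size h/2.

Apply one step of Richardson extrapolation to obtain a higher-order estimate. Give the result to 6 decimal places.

4.600804

Method order is 2; weight 2^2 = 4.
4*4.5044399500 = 18.0177598000; 18.0177598000 − 4.2153479544 = 13.8024118456
(4*4.5044399500 − 4.2153479544)/(4 − 1) = 4.6008039485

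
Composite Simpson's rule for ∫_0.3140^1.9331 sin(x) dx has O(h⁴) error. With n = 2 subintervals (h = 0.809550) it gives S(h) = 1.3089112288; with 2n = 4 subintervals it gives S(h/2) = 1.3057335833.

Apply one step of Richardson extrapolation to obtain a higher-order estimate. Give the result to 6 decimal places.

1.305522

The method has order 4: 2^4 = 16.
Numerator 16 × A(h/2) − A(h) = 16 × 1.3057335833 − 1.3089112288 = 19.5828261040
(16 × 1.3057335833 − 1.3089112288)/(16 − 1) = 1.3055217403
Correction |R − A(h/2)| = 2.118e-04; gap |A(h/2) − A(h)| = 3.178e-03.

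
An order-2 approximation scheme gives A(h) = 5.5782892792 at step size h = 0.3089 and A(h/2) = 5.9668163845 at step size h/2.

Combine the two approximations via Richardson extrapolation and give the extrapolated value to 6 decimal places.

With r = 2 the leading error scales as h^2, so the weight is 2^2 = 4.
4*5.9668163845 − 5.5782892792 = 18.2889762588
Extrapolated: 18.2889762588 / 3 = 6.0963254196

6.096325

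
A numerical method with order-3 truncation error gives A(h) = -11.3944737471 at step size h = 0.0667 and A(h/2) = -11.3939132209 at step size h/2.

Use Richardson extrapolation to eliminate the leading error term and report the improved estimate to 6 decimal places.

r = 3, so 2^r = 8.
Numerator 8 × A(h/2) − A(h) = 8 × (-11.3939132209) − (-11.3944737471) = -79.7568320201
(-79.7568320201) ÷ 7 = -11.3938331457
Shift from A(h/2): +0.0000800752.

-11.393833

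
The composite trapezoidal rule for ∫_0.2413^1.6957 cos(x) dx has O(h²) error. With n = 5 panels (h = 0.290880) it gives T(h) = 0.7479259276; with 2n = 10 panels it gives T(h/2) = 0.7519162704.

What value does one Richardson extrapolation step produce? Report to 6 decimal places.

r = 2: numerator weight 4, denominator 3.
4*0.7519162704 = 3.0076650816; subtract 0.7479259276 → 2.2597391540
Extrapolated: 2.2597391540 / 3 = 0.7532463847

0.753246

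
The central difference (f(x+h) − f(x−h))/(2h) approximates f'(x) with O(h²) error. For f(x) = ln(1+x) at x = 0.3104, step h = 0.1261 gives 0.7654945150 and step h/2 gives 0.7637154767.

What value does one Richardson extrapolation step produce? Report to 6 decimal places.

Order 2 gives 2^r = 4 and 2^r − 1 = 3.
Difference of the inputs: 0.7637154767 − 0.7654945150 = -0.0017790383
Correction (A(h/2) − A(h))/(4 − 1) = (-0.0017790383)/3 = -0.0005930128
R = A(h/2) + (A(h/2) − A(h))/3 = 0.7637154767 − 0.0005930128 = 0.7631224639

0.763122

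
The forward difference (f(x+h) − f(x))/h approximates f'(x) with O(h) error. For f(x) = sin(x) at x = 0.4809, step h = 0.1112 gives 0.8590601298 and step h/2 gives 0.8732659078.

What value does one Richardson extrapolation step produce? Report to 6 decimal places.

0.887472

Leading term ∝ h^1; use weight 2 = 2^1.
2 × 0.8732659078 = 1.7465318156; 1.7465318156 − 0.8590601298 = 0.8874716858
Extrapolated: 0.8874716858 / 1 = 0.8874716858
Gap between inputs: 1.421e-02; correction applied: +0.0142057780.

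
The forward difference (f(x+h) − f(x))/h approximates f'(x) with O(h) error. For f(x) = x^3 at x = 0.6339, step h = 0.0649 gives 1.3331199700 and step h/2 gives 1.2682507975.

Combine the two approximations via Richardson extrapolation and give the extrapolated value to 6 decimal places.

1.203382

With r = 1 the leading error scales as h^1, so the weight is 2^1 = 2.
2^1*A(h/2) = 2.5365015950; minus A(h) gives 1.2033816250.
Divide by 2^1 − 1 = 1.
Result: 1.2033816250
Correction |R − A(h/2)| = 6.487e-02; gap |A(h/2) − A(h)| = 6.487e-02.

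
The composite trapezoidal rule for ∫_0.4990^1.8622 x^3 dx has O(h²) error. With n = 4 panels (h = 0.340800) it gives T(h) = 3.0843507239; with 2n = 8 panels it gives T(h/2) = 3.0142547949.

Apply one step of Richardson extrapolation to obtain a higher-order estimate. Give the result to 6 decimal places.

With r = 2 the leading error scales as h^2, so the weight is 2^2 = 4.
Top: 4(3.0142547949) − (3.0843507239) = 8.9726684557
Divide by 2^2 − 1 = 3.
Extrapolated: 8.9726684557 / 3 = 2.9908894852

2.990889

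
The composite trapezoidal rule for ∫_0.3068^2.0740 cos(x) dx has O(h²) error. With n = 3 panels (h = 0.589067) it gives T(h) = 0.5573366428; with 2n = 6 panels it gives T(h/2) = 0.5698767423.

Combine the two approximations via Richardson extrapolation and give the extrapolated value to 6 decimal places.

0.574057

Method order is 2; weight 2^2 = 4.
Top: 4(0.5698767423) − (0.5573366428) = 1.7221703264
1.7221703264 ÷ 3 = 0.5740567755
Shift from A(h/2): +0.0041800332.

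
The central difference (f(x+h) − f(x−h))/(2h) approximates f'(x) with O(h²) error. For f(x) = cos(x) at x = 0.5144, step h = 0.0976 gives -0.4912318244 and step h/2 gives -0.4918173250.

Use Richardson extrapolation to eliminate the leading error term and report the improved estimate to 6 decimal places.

The method has order 2: 2^2 = 4.
Top: 4(-0.4918173250) − (-0.4912318244) = -1.4760374756
(-1.4760374756) ÷ 3 = -0.4920124919

-0.492012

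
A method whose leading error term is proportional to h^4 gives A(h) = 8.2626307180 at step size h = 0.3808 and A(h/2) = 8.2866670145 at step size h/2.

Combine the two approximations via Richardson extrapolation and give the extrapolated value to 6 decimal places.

Error is O(h^4); halving h shrinks it by 2^4 = 16.
Weighted: 132.5866722320 − 8.2626307180 = 124.3240415140
Denominator 16 − 1 = 15.
Result: 8.2882694343
Correction |R − A(h/2)| = 1.602e-03; gap |A(h/2) − A(h)| = 2.404e-02.

8.288269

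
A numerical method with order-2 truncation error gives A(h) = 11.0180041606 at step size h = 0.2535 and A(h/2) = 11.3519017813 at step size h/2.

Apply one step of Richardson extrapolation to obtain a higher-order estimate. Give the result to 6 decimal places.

r = 2, so 2^r = 4.
2^2·A(h/2) = 45.4076071252; minus A(h) gives 34.3896029646.
Denominator 4 − 1 = 3.
(4·11.3519017813 − 11.0180041606)/(4 − 1) = 11.4632009882
Gap between inputs: 3.339e-01; correction applied: +0.1112992069.

11.463201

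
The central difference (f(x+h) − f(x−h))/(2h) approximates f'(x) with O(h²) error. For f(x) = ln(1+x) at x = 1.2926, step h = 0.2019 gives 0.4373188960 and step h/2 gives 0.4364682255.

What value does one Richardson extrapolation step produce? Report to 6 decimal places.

Order 2 gives 2^r = 4 and 2^r − 1 = 3.
4 × 0.4364682255 − 0.4373188960 = 1.3085540060
Extrapolated: 1.3085540060 / 3 = 0.4361846687

0.436185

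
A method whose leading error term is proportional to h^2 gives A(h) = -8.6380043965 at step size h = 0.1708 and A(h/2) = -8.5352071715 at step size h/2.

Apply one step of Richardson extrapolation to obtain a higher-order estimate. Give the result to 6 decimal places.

r = 2, so 2^r = 4.
Top: 4(-8.5352071715) − (-8.6380043965) = -25.5028242895
(-25.5028242895) ÷ 3 = -8.5009414298

-8.500941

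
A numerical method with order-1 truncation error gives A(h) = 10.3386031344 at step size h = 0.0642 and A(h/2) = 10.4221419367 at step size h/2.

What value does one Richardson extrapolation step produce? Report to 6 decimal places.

Method order is 1; weight 2^1 = 2.
2^1 × A(h/2) = 20.8442838734; minus A(h) gives 10.5056807390.
Denominator 2 − 1 = 1.
Extrapolated: 10.5056807390 / 1 = 10.5056807390
Shift from A(h/2): +0.0835388023.

10.505681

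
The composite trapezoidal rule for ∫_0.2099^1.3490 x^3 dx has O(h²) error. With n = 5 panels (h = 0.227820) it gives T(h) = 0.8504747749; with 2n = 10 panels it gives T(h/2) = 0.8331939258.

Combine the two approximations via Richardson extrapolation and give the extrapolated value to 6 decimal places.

Order 2 gives 2^r = 4 and 2^r − 1 = 3.
A(h/2) − A(h) = 0.8331939258 − 0.8504747749 = -0.0172808491
Divide by 2^2 − 1 = 3: (-0.0172808491)/3 = -0.0057602830
R = A(h/2) + (A(h/2) − A(h))/3 = 0.8331939258 − 0.0057602830 = 0.8274336428
Shift from A(h/2): −0.0057602830.

0.827434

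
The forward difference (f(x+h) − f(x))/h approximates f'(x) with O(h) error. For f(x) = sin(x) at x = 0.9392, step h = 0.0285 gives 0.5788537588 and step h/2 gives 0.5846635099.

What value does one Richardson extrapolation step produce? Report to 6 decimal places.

0.590473

r = 1, so 2^r = 2.
2·0.5846635099 = 1.1693270198; subtract 0.5788537588 → 0.5904732610
R = 0.5904732610/1 = 0.5904732610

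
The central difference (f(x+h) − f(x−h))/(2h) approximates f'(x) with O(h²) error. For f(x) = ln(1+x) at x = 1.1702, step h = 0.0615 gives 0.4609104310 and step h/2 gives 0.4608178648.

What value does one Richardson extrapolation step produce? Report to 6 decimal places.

0.460787

r = 2: numerator weight 4, denominator 3.
4·0.4608178648 = 1.8432714592; 1.8432714592 − 0.4609104310 = 1.3823610282
Denominator 4 − 1 = 3.
Extrapolated: 1.3823610282 / 3 = 0.4607870094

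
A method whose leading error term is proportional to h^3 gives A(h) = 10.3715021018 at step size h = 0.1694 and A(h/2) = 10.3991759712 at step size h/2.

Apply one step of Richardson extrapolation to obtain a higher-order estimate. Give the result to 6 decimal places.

10.403129

Order 3 gives 2^r = 8 and 2^r − 1 = 7.
8 × 10.3991759712 = 83.1934077696; 83.1934077696 − 10.3715021018 = 72.8219056678
Divide by 2^3 − 1 = 7.
R = 72.8219056678/7 = 10.4031293811
Gap between inputs: 2.767e-02; correction applied: +0.0039534099.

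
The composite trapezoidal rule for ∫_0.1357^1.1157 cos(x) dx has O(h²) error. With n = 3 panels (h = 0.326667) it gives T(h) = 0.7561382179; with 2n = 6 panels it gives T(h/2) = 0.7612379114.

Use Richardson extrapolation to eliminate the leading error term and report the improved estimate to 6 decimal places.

Order 2 gives 2^r = 4 and 2^r − 1 = 3.
4×0.7612379114 = 3.0449516456; subtract 0.7561382179 → 2.2888134277
Extrapolated: 2.2888134277 / 3 = 0.7629378092

0.762938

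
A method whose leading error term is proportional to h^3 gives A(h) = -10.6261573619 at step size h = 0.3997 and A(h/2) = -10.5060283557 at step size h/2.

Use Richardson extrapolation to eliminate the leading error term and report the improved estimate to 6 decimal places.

The method has order 3: 2^3 = 8.
Weighted: (-84.0482268456) − (-10.6261573619) = -73.4220694837
Denominator 8 − 1 = 7.
(8*(-10.5060283557) − (-10.6261573619))/(8 − 1) = -10.4888670691
Correction |R − A(h/2)| = 1.716e-02; gap |A(h/2) − A(h)| = 1.201e-01.

-10.488867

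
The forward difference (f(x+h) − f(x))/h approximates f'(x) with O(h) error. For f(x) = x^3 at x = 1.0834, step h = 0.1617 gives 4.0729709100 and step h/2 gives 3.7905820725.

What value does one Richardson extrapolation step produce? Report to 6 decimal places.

Method order is 1; weight 2^1 = 2.
2 × 3.7905820725 − 4.0729709100 = 3.5081932350
Divide by 2^1 − 1 = 1.
(2 × 3.7905820725 − 4.0729709100)/(2 − 1) = 3.5081932350

3.508193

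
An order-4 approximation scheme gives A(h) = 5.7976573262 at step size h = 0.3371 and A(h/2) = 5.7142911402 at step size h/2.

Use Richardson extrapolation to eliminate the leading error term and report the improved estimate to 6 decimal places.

Error is O(h^4); halving h shrinks it by 2^4 = 16.
2^4 × A(h/2) = 91.4286582432; minus A(h) gives 85.6310009170.
R = 85.6310009170/15 = 5.7087333945

5.708733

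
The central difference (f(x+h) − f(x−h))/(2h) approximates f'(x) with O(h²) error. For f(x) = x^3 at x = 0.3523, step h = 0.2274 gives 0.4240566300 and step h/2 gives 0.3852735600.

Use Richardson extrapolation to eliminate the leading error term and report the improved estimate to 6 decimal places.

r = 2: numerator weight 4, denominator 3.
A(h/2) − A(h) = 0.3852735600 − 0.4240566300 = -0.0387830700
Divide by 2^2 − 1 = 3: (-0.0387830700)/3 = -0.0129276900
R = 0.3852735600 − 0.0129276900 = 0.3723458700

0.372346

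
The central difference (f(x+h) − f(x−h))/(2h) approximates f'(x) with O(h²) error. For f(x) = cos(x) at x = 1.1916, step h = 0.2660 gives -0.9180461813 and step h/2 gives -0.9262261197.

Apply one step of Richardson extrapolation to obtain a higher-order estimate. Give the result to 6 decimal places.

Method order is 2; weight 2^2 = 4.
Difference of the inputs: -0.9262261197 − (-0.9180461813) = -0.0081799384
Correction (A(h/2) − A(h))/(4 − 1) = (-0.0081799384)/3 = -0.0027266461
R = A(h/2) + (A(h/2) − A(h))/3 = -0.9262261197 − 0.0027266461 = -0.9289527658

-0.928953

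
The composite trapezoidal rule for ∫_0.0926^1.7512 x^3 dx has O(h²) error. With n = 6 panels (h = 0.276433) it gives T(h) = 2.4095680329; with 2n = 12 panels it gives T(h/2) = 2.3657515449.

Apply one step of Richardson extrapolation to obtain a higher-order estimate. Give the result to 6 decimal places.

r = 2, so 2^r = 4.
Top: 4(2.3657515449) − (2.4095680329) = 7.0534381467
(4·2.3657515449 − 2.4095680329)/(4 − 1) = 2.3511460489
Correction |R − A(h/2)| = 1.461e-02; gap |A(h/2) − A(h)| = 4.382e-02.

2.351146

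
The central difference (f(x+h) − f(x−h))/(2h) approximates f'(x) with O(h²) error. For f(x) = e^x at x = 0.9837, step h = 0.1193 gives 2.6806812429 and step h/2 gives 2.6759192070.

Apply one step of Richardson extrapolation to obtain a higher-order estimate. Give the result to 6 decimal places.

2.674332

Leading term ∝ h^2; use weight 4 = 2^2.
A(h/2) − A(h) = 2.6759192070 − 2.6806812429 = -0.0047620359
Divide by 2^2 − 1 = 3: (-0.0047620359)/3 = -0.0015873453
R = A(h/2) + (A(h/2) − A(h))/3 = 2.6759192070 − 0.0015873453 = 2.6743318617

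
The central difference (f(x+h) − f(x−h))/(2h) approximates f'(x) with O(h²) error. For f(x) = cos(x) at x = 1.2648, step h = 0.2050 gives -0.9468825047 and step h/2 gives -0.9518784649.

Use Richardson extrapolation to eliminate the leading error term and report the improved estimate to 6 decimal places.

-0.953544

r = 2, so 2^r = 4.
Numerator 4·A(h/2) − A(h) = 4·(-0.9518784649) − (-0.9468825047) = -2.8606313549
Extrapolated: (-2.8606313549) / 3 = -0.9535437850
Shift from A(h/2): −0.0016653201.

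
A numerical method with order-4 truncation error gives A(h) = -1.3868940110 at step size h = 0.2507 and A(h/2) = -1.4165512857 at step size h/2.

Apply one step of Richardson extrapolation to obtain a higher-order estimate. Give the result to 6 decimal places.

r = 4, so 2^r = 16.
16×(-1.4165512857) = -22.6648205712; (-22.6648205712) − (-1.3868940110) = -21.2779265602
Divide by 2^4 − 1 = 15.
(-21.2779265602) ÷ 15 = -1.4185284373
Shift from A(h/2): −0.0019771516.

-1.418528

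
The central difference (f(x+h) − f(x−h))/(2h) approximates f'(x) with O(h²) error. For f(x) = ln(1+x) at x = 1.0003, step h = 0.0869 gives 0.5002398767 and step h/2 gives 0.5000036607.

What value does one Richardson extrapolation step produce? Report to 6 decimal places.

0.499925

Error is O(h^2); halving h shrinks it by 2^2 = 4.
Numerator 4·A(h/2) − A(h) = 4·0.5000036607 − 0.5002398767 = 1.4997747661
1.4997747661 ÷ 3 = 0.4999249220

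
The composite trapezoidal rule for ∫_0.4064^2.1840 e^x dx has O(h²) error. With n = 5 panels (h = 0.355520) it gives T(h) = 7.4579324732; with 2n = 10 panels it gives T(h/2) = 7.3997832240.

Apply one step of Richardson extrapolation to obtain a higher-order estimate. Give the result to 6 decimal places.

r = 2: numerator weight 4, denominator 3.
4*7.3997832240 = 29.5991328960; 29.5991328960 − 7.4579324732 = 22.1412004228
Denominator 4 − 1 = 3.
Result: 7.3804001409
Gap between inputs: 5.815e-02; correction applied: −0.0193830831.

7.380400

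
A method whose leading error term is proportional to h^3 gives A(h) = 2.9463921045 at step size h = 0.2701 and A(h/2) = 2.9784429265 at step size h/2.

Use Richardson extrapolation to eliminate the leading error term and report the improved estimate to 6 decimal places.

2.983022

With r = 3 the leading error scales as h^3, so the weight is 2^3 = 8.
Weighted: 23.8275434120 − 2.9463921045 = 20.8811513075
Denominator 8 − 1 = 7.
So the Richardson estimate is 2.9830216154.
Correction |R − A(h/2)| = 4.579e-03; gap |A(h/2) − A(h)| = 3.205e-02.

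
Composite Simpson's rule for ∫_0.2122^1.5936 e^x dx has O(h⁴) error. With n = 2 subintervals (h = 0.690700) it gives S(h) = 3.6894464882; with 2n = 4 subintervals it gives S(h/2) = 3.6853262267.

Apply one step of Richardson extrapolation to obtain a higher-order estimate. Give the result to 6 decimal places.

3.685052

r = 4, so 2^r = 16.
Weighted: 58.9652196272 − 3.6894464882 = 55.2757731390
Divide by 2^4 − 1 = 15.
55.2757731390 ÷ 15 = 3.6850515426
Gap between inputs: 4.120e-03; correction applied: −0.0002746841.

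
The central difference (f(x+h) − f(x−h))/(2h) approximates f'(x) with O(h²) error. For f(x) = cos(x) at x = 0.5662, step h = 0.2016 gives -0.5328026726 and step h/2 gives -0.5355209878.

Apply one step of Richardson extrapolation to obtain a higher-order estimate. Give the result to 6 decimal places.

r = 2: numerator weight 4, denominator 3.
Numerator 4·A(h/2) − A(h) = 4·(-0.5355209878) − (-0.5328026726) = -1.6092812786
Divide by 2^2 − 1 = 3.
(4·(-0.5355209878) − (-0.5328026726))/(4 − 1) = -0.5364270929
Shift from A(h/2): −0.0009061051.

-0.536427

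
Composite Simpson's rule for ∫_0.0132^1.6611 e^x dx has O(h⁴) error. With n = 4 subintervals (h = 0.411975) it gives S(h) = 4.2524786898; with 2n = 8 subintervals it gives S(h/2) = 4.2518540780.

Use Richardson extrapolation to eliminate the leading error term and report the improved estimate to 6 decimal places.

Error is O(h^4); halving h shrinks it by 2^4 = 16.
Numerator 16×A(h/2) − A(h) = 16×4.2518540780 − 4.2524786898 = 63.7771865582
R = 63.7771865582/15 = 4.2518124372
Correction |R − A(h/2)| = 4.164e-05; gap |A(h/2) − A(h)| = 6.246e-04.

4.251812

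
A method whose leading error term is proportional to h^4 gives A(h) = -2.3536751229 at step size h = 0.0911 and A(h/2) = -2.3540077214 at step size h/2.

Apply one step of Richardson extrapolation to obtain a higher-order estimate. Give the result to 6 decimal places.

-2.354030

Leading term ∝ h^4; use weight 16 = 2^4.
2^4 × A(h/2) = -37.6641235424; minus A(h) gives -35.3104484195.
Divide by 2^4 − 1 = 15.
Result: -2.3540298946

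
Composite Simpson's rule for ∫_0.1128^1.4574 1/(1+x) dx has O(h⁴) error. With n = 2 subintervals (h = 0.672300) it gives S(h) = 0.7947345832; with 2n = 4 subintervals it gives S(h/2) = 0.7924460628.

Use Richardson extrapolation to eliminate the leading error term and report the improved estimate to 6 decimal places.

r = 4, so 2^r = 16.
16×0.7924460628 = 12.6791370048; 12.6791370048 − 0.7947345832 = 11.8844024216
Divide by 2^4 − 1 = 15.
11.8844024216 ÷ 15 = 0.7922934948

0.792293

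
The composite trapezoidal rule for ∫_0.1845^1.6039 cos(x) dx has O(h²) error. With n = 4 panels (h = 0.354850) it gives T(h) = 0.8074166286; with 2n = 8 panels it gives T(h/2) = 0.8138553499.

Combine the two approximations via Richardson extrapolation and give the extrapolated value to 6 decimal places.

With r = 2 the leading error scales as h^2, so the weight is 2^2 = 4.
4·0.8138553499 − 0.8074166286 = 2.4480047710
Divide by 2^2 − 1 = 3.
2.4480047710 ÷ 3 = 0.8160015903
Gap between inputs: 6.439e-03; correction applied: +0.0021462404.

0.816002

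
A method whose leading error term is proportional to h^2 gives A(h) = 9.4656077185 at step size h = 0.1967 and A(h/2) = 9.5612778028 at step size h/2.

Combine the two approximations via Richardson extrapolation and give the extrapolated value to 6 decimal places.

9.593168

Method order is 2; weight 2^2 = 4.
4*9.5612778028 = 38.2451112112; 38.2451112112 − 9.4656077185 = 28.7795034927
Denominator 4 − 1 = 3.
(4*9.5612778028 − 9.4656077185)/(4 − 1) = 9.5931678309
Correction |R − A(h/2)| = 3.189e-02; gap |A(h/2) − A(h)| = 9.567e-02.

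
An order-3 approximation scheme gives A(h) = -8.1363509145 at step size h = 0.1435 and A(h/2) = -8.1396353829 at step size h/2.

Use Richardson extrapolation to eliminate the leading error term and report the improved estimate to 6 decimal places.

-8.140105

With r = 3 the leading error scales as h^3, so the weight is 2^3 = 8.
8 × (-8.1396353829) = -65.1170830632; subtract (-8.1363509145) → -56.9807321487
Extrapolated: (-56.9807321487) / 7 = -8.1401045927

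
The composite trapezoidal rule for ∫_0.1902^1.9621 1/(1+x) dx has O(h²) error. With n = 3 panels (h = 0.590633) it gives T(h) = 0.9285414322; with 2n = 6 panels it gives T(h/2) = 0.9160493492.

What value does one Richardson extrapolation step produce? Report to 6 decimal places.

Error is O(h^2); halving h shrinks it by 2^2 = 4.
4×0.9160493492 − 0.9285414322 = 2.7356559646
R = 2.7356559646/3 = 0.9118853215
Correction |R − A(h/2)| = 4.164e-03; gap |A(h/2) − A(h)| = 1.249e-02.

0.911885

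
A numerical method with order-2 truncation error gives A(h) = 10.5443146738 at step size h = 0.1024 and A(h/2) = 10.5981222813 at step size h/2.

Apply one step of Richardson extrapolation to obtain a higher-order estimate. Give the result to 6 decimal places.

Leading term ∝ h^2; use weight 4 = 2^2.
4 × 10.5981222813 − 10.5443146738 = 31.8481744514
Denominator 4 − 1 = 3.
So the Richardson estimate is 10.6160581505.

10.616058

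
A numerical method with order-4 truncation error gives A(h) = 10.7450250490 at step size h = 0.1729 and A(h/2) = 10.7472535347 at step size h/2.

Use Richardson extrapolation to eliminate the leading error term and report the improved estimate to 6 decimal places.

The method has order 4: 2^4 = 16.
Top: 16(10.7472535347) − (10.7450250490) = 161.2110315062
(16 × 10.7472535347 − 10.7450250490)/(16 − 1) = 10.7474021004
Shift from A(h/2): +0.0001485657.

10.747402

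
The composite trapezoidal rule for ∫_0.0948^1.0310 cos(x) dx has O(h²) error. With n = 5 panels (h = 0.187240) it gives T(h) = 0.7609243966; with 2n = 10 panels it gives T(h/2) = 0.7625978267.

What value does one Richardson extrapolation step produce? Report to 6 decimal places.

0.763156

With r = 2 the leading error scales as h^2, so the weight is 2^2 = 4.
4×0.7625978267 − 0.7609243966 = 2.2894669102
Divide by 2^2 − 1 = 3.
(4×0.7625978267 − 0.7609243966)/(4 − 1) = 0.7631556367
Shift from A(h/2): +0.0005578100.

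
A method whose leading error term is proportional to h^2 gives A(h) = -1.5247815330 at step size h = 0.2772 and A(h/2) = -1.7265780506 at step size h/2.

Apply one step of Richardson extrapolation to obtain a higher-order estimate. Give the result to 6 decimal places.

The method has order 2: 2^2 = 4.
A(h/2) − A(h) = -1.7265780506 − (-1.5247815330) = -0.2017965176
Divide by 2^2 − 1 = 3: (-0.2017965176)/3 = -0.0672655059
R = A(h/2) + (A(h/2) − A(h))/3 = -1.7265780506 − 0.0672655059 = -1.7938435565
Correction |R − A(h/2)| = 6.727e-02; gap |A(h/2) − A(h)| = 2.018e-01.

-1.793844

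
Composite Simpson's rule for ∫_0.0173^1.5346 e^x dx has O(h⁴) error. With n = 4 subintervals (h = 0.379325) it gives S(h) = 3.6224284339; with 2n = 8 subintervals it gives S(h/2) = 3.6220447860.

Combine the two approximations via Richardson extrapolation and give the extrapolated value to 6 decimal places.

3.622019

r = 4: numerator weight 16, denominator 15.
A(h/2) − A(h) = 3.6220447860 − 3.6224284339 = -0.0003836479
Correction (A(h/2) − A(h))/(16 − 1) = (-0.0003836479)/15 = -0.0000255765
R = 3.6220447860 − 0.0000255765 = 3.6220192095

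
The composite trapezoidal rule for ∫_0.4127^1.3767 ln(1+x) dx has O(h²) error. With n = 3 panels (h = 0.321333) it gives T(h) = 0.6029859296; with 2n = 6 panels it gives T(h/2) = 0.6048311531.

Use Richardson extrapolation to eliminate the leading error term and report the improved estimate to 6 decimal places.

0.605446

Leading term ∝ h^2; use weight 4 = 2^2.
Numerator 4*A(h/2) − A(h) = 4*0.6048311531 − 0.6029859296 = 1.8163386828
Divide by 2^2 − 1 = 3.
(4*0.6048311531 − 0.6029859296)/(4 − 1) = 0.6054462276
Shift from A(h/2): +0.0006150745.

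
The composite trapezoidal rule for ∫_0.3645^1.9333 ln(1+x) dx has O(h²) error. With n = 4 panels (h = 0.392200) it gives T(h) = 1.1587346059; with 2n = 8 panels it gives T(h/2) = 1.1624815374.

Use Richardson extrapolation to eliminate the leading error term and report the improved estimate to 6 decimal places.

1.163731

The method has order 2: 2^2 = 4.
4 × 1.1624815374 = 4.6499261496; 4.6499261496 − 1.1587346059 = 3.4911915437
Denominator 4 − 1 = 3.
So the Richardson estimate is 1.1637305146.
Shift from A(h/2): +0.0012489772.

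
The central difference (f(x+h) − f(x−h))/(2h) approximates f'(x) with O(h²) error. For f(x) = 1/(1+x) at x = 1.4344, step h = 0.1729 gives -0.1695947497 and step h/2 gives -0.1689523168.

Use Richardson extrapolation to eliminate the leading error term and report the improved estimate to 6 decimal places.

The method has order 2: 2^2 = 4.
4×(-0.1689523168) − (-0.1695947497) = -0.5062145175
Divide by 2^2 − 1 = 3.
R = (-0.5062145175)/3 = -0.1687381725

-0.168738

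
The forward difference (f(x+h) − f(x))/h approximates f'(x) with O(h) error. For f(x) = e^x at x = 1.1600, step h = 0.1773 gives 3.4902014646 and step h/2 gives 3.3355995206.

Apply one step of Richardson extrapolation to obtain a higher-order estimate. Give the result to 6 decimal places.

3.180998

Error is O(h^1); halving h shrinks it by 2^1 = 2.
Numerator 2*A(h/2) − A(h) = 2*3.3355995206 − 3.4902014646 = 3.1809975766
3.1809975766 ÷ 1 = 3.1809975766
Correction |R − A(h/2)| = 1.546e-01; gap |A(h/2) − A(h)| = 1.546e-01.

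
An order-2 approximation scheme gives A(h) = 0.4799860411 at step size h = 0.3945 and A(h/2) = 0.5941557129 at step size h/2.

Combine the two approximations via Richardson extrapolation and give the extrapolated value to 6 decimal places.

0.632212

r = 2, so 2^r = 4.
Numerator 4 × A(h/2) − A(h) = 4 × 0.5941557129 − 0.4799860411 = 1.8966368105
R = 1.8966368105/3 = 0.6322122702
Shift from A(h/2): +0.0380565573.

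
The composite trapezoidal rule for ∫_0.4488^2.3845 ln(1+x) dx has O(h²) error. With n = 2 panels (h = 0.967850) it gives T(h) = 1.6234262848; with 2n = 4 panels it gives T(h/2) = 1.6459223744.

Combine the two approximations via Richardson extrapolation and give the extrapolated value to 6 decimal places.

The method has order 2: 2^2 = 4.
4 × 1.6459223744 = 6.5836894976; 6.5836894976 − 1.6234262848 = 4.9602632128
Divide by 2^2 − 1 = 3.
Result: 1.6534210709
Shift from A(h/2): +0.0074986965.

1.653421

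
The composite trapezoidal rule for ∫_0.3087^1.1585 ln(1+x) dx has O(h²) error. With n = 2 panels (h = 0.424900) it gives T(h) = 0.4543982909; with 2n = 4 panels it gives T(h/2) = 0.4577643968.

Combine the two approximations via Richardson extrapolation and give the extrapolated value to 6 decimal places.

0.458886

r = 2, so 2^r = 4.
Weighted: 1.8310575872 − 0.4543982909 = 1.3766592963
Divide by 2^2 − 1 = 3.
Result: 0.4588864321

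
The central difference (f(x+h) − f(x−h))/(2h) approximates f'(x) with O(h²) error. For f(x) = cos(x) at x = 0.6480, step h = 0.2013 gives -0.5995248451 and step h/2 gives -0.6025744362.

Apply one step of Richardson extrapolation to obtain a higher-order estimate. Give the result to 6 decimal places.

-0.603591

Error is O(h^2); halving h shrinks it by 2^2 = 4.
Weighted: (-2.4102977448) − (-0.5995248451) = -1.8107728997
(-1.8107728997) ÷ 3 = -0.6035909666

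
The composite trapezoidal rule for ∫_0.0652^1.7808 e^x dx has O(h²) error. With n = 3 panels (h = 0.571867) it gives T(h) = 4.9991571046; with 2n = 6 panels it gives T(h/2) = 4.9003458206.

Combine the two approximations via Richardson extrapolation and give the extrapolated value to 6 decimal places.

4.867409

The method has order 2: 2^2 = 4.
2^2*A(h/2) = 19.6013832824; minus A(h) gives 14.6022261778.
(4*4.9003458206 − 4.9991571046)/(4 − 1) = 4.8674087259
Shift from A(h/2): −0.0329370947.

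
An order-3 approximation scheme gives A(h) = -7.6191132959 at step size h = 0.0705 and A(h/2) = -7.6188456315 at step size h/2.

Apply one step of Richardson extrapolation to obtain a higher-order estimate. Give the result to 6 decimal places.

r = 3: numerator weight 8, denominator 7.
8 × (-7.6188456315) = -60.9507650520; (-60.9507650520) − (-7.6191132959) = -53.3316517561
Denominator 8 − 1 = 7.
Extrapolated: (-53.3316517561) / 7 = -7.6188073937

-7.618807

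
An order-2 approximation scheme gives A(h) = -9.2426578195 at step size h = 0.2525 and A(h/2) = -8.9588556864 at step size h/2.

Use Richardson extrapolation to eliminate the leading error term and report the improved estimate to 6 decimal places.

Method order is 2; weight 2^2 = 4.
Numerator 4·A(h/2) − A(h) = 4·(-8.9588556864) − (-9.2426578195) = -26.5927649261
(-26.5927649261) ÷ 3 = -8.8642549754
Shift from A(h/2): +0.0946007110.

-8.864255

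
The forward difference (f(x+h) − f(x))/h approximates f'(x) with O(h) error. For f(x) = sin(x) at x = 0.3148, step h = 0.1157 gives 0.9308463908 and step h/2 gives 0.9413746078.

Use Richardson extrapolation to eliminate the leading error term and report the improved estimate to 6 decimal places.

r = 1: numerator weight 2, denominator 1.
2^1·A(h/2) = 1.8827492156; minus A(h) gives 0.9519028248.
Divide by 2^1 − 1 = 1.
Result: 0.9519028248

0.951903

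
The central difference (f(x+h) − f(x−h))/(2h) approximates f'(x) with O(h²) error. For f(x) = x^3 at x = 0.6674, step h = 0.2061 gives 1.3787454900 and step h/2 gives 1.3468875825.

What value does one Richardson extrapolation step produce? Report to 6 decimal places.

Leading term ∝ h^2; use weight 4 = 2^2.
Difference of the inputs: 1.3468875825 − 1.3787454900 = -0.0318579075
Divide by 2^2 − 1 = 3: (-0.0318579075)/3 = -0.0106193025
R = A(h/2) + (A(h/2) − A(h))/3 = 1.3468875825 − 0.0106193025 = 1.3362682800
Correction |R − A(h/2)| = 1.062e-02; gap |A(h/2) − A(h)| = 3.186e-02.

1.336268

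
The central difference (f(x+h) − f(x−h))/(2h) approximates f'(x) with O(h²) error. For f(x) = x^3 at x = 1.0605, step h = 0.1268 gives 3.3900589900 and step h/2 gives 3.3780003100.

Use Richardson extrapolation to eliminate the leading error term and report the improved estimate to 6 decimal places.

Method order is 2; weight 2^2 = 4.
Weighted: 13.5120012400 − 3.3900589900 = 10.1219422500
10.1219422500 ÷ 3 = 3.3739807500

3.373981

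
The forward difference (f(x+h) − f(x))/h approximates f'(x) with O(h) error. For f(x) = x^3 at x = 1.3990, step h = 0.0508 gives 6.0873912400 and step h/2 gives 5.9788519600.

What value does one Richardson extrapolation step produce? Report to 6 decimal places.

The method has order 1: 2^1 = 2.
2 × 5.9788519600 = 11.9577039200; subtract 6.0873912400 → 5.8703126800
R = 5.8703126800/1 = 5.8703126800
Gap between inputs: 1.085e-01; correction applied: −0.1085392800.

5.870313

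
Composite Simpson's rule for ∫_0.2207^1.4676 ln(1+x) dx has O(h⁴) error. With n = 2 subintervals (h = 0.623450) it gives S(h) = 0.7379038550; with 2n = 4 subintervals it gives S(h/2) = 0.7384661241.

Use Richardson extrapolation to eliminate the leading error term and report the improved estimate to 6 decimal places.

Order 4 gives 2^r = 16 and 2^r − 1 = 15.
16 × 0.7384661241 = 11.8154579856; 11.8154579856 − 0.7379038550 = 11.0775541306
Extrapolated: 11.0775541306 / 15 = 0.7385036087
Gap between inputs: 5.623e-04; correction applied: +0.0000374846.

0.738504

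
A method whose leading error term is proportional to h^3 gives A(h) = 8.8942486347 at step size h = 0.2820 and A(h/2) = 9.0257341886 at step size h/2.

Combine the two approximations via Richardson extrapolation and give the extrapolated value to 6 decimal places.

9.044518

Method order is 3; weight 2^3 = 8.
Difference of the inputs: 9.0257341886 − 8.8942486347 = 0.1314855539
Correction (A(h/2) − A(h))/(8 − 1) = 0.1314855539/7 = 0.0187836506
R = 9.0257341886 + 0.0187836506 = 9.0445178392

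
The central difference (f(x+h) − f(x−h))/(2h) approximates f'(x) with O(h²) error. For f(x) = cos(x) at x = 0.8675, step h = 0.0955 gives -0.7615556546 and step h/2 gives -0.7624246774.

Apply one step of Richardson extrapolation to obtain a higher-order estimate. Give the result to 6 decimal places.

The method has order 2: 2^2 = 4.
4×(-0.7624246774) − (-0.7615556546) = -2.2881430550
Denominator 4 − 1 = 3.
Result: -0.7627143517
Shift from A(h/2): −0.0002896743.

-0.762714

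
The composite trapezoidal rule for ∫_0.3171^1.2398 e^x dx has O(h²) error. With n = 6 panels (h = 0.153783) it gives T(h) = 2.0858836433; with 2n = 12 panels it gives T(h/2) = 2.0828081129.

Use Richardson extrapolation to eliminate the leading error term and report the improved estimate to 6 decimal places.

2.081783

Order 2 gives 2^r = 4 and 2^r − 1 = 3.
Top: 4(2.0828081129) − (2.0858836433) = 6.2453488083
Denominator 4 − 1 = 3.
R = 6.2453488083/3 = 2.0817829361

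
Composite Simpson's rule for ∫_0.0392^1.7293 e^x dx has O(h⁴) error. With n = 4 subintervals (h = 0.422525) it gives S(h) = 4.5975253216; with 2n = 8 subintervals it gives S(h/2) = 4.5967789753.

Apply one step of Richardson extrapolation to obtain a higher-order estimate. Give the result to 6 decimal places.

Leading term ∝ h^4; use weight 16 = 2^4.
Weighted: 73.5484636048 − 4.5975253216 = 68.9509382832
Divide by 2^4 − 1 = 15.
Extrapolated: 68.9509382832 / 15 = 4.5967292189

4.596729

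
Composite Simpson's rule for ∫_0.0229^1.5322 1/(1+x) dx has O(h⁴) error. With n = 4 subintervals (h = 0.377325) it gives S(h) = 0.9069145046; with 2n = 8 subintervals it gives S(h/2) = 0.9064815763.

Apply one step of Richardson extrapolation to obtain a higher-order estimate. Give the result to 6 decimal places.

0.906453

With r = 4 the leading error scales as h^4, so the weight is 2^4 = 16.
16×0.9064815763 − 0.9069145046 = 13.5967907162
Denominator 16 − 1 = 15.
Result: 0.9064527144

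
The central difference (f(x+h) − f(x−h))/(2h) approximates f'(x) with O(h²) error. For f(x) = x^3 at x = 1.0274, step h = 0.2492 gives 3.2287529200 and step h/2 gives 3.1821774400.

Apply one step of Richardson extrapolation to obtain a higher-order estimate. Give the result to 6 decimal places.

Method order is 2; weight 2^2 = 4.
4*3.1821774400 = 12.7287097600; 12.7287097600 − 3.2287529200 = 9.4999568400
Divide by 2^2 − 1 = 3.
9.4999568400 ÷ 3 = 3.1666522800
Shift from A(h/2): −0.0155251600.

3.166652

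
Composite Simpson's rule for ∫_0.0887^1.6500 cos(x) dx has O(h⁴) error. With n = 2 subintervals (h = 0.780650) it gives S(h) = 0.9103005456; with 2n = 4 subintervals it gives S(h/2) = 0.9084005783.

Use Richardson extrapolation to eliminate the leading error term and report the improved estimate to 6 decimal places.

0.908274

The method has order 4: 2^4 = 16.
16×0.9084005783 = 14.5344092528; 14.5344092528 − 0.9103005456 = 13.6241087072
Divide by 2^4 − 1 = 15.
Extrapolated: 13.6241087072 / 15 = 0.9082739138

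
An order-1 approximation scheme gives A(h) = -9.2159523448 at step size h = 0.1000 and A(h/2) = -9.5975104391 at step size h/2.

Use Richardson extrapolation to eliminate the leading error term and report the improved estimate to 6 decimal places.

-9.979069

Method order is 1; weight 2^1 = 2.
Top: 2(-9.5975104391) − (-9.2159523448) = -9.9790685334
(2*(-9.5975104391) − (-9.2159523448))/(2 − 1) = -9.9790685334
Gap between inputs: 3.816e-01; correction applied: −0.3815580943.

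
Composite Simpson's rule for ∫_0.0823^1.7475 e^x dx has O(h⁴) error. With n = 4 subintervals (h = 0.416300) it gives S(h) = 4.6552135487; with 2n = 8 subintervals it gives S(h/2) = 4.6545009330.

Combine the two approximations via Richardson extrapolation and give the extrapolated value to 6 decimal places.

4.654453

Order 4 gives 2^r = 16 and 2^r − 1 = 15.
16·4.6545009330 = 74.4720149280; 74.4720149280 − 4.6552135487 = 69.8168013793
R = 69.8168013793/15 = 4.6544534253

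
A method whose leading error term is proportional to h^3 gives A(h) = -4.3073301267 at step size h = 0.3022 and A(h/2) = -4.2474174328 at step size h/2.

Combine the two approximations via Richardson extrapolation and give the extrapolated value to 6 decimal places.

-4.238858

The method has order 3: 2^3 = 8.
A(h/2) − A(h) = -4.2474174328 − (-4.3073301267) = 0.0599126939
Divide by 2^3 − 1 = 7: 0.0599126939/7 = 0.0085589563
R = A(h/2) + (A(h/2) − A(h))/7 = -4.2474174328 + 0.0085589563 = -4.2388584765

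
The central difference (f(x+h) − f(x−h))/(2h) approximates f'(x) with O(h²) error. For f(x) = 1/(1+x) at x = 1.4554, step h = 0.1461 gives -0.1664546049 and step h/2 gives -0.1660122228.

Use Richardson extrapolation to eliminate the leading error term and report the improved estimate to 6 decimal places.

-0.165865

r = 2, so 2^r = 4.
Difference of the inputs: -0.1660122228 − (-0.1664546049) = 0.0004423821
Divide by 2^2 − 1 = 3: 0.0004423821/3 = 0.0001474607
R = A(h/2) + (A(h/2) − A(h))/3 = -0.1660122228 + 0.0001474607 = -0.1658647621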